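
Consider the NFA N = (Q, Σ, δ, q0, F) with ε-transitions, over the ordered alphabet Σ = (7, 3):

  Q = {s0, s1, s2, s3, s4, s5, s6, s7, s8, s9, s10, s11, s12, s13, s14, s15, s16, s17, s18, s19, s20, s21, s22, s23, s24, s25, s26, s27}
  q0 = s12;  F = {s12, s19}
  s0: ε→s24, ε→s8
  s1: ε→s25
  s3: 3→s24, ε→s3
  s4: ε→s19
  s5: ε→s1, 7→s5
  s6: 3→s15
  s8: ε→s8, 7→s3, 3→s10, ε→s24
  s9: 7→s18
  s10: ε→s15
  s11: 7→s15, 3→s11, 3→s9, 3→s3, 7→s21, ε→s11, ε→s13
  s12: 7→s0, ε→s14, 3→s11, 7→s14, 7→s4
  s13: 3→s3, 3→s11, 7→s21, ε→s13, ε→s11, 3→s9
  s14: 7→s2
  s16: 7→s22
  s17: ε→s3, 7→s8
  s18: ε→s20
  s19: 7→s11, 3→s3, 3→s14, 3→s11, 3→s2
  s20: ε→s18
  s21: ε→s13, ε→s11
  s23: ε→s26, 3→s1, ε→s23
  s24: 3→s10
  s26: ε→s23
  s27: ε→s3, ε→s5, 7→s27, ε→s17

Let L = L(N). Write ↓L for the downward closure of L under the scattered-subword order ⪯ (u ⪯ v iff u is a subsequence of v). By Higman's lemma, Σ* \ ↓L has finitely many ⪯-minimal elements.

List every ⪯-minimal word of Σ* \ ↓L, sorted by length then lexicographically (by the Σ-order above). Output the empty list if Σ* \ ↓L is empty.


min(Σ*\↓L) = [3, 77].

|Q|=28, |F|=2, |δ|=55 (25 ε).
min D↑ (3 st, q0=0, F={2}): 0:7→1,3→2 1:7→2,3→2 2:7→2,3→2 (ε-aug+det+¬).
'3': N↓-sim [17, 12] end={s10,s11,s13,s14,s15,s18,s2,s20,s21,s24,s3,s9} rej; 1/1 single-dels accept.
'77': N↓-sim [17, 16, 11] end={s10,s11,s13,s15,s18,s2,s20,s21,s24,s3,s9} — reject; 2/2 del acc.
2 minimals (antichain).


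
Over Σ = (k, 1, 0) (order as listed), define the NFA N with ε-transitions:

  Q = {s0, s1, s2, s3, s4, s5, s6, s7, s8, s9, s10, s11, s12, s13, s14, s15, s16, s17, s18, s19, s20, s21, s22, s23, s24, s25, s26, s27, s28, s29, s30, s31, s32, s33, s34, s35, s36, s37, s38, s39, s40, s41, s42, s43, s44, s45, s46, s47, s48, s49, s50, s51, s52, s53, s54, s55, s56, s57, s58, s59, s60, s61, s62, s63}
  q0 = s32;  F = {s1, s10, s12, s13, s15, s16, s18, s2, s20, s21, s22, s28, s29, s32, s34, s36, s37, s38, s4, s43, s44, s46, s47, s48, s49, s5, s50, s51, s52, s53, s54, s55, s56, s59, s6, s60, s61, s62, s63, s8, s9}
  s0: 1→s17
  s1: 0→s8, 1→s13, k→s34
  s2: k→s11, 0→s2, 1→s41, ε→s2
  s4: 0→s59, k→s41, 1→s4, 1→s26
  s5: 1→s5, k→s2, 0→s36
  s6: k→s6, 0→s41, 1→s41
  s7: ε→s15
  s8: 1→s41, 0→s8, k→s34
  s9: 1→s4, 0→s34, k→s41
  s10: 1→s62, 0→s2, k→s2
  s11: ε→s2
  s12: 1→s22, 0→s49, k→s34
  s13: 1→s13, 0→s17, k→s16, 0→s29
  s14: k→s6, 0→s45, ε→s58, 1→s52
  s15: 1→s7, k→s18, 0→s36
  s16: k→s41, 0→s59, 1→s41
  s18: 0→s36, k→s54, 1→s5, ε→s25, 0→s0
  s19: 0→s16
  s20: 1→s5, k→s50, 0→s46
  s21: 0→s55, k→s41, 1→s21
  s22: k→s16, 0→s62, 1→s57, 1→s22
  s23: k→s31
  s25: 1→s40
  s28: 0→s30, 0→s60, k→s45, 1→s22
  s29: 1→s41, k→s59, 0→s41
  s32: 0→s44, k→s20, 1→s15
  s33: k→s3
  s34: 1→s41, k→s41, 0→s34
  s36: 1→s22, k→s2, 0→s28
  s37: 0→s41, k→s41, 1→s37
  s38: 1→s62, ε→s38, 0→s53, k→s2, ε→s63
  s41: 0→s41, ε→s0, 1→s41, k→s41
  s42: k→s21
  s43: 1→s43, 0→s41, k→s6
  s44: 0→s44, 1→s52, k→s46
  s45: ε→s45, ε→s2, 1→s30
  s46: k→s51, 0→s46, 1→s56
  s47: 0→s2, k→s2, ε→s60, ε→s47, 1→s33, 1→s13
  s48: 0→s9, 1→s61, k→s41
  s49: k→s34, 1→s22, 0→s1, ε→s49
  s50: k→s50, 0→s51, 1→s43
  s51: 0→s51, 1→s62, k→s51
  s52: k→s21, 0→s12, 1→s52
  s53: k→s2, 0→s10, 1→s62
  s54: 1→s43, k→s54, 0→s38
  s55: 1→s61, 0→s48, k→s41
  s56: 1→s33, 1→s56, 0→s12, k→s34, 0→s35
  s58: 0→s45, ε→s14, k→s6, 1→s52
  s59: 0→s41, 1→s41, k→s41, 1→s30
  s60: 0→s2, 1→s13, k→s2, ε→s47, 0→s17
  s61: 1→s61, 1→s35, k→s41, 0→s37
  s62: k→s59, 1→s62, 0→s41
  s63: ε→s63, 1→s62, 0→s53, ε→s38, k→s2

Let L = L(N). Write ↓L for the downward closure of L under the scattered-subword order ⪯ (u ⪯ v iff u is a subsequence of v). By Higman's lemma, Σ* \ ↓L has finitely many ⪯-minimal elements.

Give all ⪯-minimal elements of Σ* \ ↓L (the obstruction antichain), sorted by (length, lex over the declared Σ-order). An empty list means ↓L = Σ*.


|Q|=64, |F|=41, |δ|=167 (17 ε).
min D↑ (40 st, q0=0, F={20}): 0:k→1,1→2,0→3 1:k→4,1→5,0→6 2:k→7,1→2,0→8 3:k→6,1→9,0→3 4:k→4,1→10,0→11 5:k→12,1→5,0→8 6:k→11,1→13,0→6 7:k→14,1→5,0→8 8:k→12,1→15,0→16 9:k→17,1→9,0→18 10:k→19,1→10,0→20 11:k→11,1→21,0→11 12:k→12,1→20,0→12 13:k→22,1→13,0→18 14:k→14,1→10,0→23 15:k→24,1→15,0→21 16:k→12,1→15,0→25 17:k→20,1→17,0→26 18:k→22,1→15,0→27 19:k→19,1→20,0→20 20:k→20,1→20,0→20 21:k→28,1→21,0→20 22:k→20,1→20,0→22 23:k→12,1→21,0→29 24:k→20,1→20,0→28 25:k→12,1→30,0→12 26:k→20,1→31,0→32 27:k→22,1→15,0→33 28:k→20,1→20,0→20 29:k→12,1→21,0→34 30:k→24,1→30,0→35 31:k→20,1→31,0→36 32:k→20,1→31,0→37 33:k→22,1→30,0→38 34:k→12,1→21,0→12 35:k→28,1→20,0→20 36:k→20,1→36,0→20 37:k→20,1→39,0→22 38:k→22,1→20,0→38 39:k→20,1→39,0→28 [Hopcroft].
'kk10': run [55, 50, 21, 8, 3] end={s0,s17,s41} — reject; 4/4 deletions ∈↓L.
'k1k1': |S_i|=[55, 50, 39, 12, 4] end={s0,s17,s30,s41} — reject; 4/4 del acc.
'10k1': N↓-sim [55, 49, 37, 11, 4] end={s0,s17,s30,s41} ∉↓L; 4/4 single-dels accept.
'01kk': N↓-sim [55, 43, 29, 17, 3] end={s0,s17,s41} rej; 4/4 del acc.
'10100': run [55, 49, 37, 18, 8, 3] end={s0,s17,s41} ∉↓L; 5/5 single-dels accept.
'100001': N↓-sim [55, 49, 37, 32, 23, 10, 4] end={s0,s17,s30,s41} rej; 6/6 deletions ∈↓L.
6 minimals (antichain).

Antichain: [kk10, k1k1, 10k1, 01kk, 10100, 100001].


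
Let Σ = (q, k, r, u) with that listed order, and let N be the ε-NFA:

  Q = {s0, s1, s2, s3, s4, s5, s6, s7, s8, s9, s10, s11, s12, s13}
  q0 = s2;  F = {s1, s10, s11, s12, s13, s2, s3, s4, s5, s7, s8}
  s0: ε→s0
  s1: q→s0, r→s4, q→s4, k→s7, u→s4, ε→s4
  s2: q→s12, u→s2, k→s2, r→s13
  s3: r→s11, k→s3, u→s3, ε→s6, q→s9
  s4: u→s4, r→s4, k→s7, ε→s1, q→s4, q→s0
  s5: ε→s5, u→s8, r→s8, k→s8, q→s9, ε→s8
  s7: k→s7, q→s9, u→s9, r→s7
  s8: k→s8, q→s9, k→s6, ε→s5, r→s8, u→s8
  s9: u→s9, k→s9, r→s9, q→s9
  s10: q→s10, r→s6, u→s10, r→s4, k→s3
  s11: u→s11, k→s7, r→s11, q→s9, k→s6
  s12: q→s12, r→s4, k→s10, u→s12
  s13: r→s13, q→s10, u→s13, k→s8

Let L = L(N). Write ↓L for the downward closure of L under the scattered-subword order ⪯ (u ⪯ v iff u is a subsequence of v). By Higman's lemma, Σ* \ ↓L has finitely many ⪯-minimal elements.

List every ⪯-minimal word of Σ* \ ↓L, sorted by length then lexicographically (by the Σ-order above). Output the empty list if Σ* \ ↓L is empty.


|Q|=14, |F|=11, |δ|=60 (7 ε).
min D↑ (10 st, q0=0, F={8}): 0:q→1,k→0,r→2,u→0 1:q→1,k→3,r→4,u→1 2:q→3,k→5,r→2,u→2 3:q→3,k→6,r→4,u→3 4:q→4,k→7,r→4,u→4 5:q→8,k→5,r→5,u→5 6:q→8,k→6,r→9,u→6 7:q→8,k→7,r→7,u→8 8:q→8,k→8,r→8,u→8 9:q→8,k→7,r→9,u→9 [Hopcroft].
'rkq': N↓-sim [14, 12, 7, 1] end={s9} — reject; 3/3 del acc.
'qkkq': |S_i|=[14, 10, 9, 5, 1] end={s9} rej; 4/4 deletions ∈↓L.
'qrku': run [14, 10, 7, 3, 1] end={s9} ∉↓L; 4/4 deletions ∈↓L.
3 obstructions.

A = [rkq, qkkq, qrku].


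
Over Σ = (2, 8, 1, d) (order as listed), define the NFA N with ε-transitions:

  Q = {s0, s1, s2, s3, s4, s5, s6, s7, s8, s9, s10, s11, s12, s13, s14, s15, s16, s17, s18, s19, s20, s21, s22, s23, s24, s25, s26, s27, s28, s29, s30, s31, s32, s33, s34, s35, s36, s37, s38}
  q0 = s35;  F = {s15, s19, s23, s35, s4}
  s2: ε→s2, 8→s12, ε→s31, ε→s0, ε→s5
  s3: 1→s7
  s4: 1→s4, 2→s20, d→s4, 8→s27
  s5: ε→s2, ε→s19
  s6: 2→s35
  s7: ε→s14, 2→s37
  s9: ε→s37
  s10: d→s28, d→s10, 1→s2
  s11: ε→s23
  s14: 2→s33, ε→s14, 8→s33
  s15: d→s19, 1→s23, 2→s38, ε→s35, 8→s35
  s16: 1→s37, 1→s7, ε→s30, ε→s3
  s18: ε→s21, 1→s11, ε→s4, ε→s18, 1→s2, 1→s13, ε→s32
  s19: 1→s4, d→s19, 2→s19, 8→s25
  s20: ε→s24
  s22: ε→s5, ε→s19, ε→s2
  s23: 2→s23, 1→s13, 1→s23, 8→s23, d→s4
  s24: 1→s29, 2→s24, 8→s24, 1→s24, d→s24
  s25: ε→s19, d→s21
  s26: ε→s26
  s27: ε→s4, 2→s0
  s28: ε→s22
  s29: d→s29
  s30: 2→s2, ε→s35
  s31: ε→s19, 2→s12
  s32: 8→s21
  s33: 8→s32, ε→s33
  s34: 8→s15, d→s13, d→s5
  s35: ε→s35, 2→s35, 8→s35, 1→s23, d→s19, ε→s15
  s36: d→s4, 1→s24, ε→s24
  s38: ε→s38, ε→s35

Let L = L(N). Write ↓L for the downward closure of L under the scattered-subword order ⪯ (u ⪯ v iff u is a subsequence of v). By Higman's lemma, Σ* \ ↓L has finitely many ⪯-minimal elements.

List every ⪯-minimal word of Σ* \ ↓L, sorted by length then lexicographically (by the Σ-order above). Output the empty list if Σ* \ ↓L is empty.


A = [1d2, d12].

|Q|=39, |F|=5, |δ|=85 (33 ε).
min D↑ (5 st, q0=0, F={4}): 0:2→0,8→0,1→1,d→2 1:2→1,8→1,1→1,d→3 2:2→2,8→2,1→3,d→2 3:2→4,8→3,1→3,d→3 4:2→4,8→4,1→4,d→4.
'1d2': run [14, 8, 6, 4] end={s0,s20,s24,s29} — reject; 3/3 single-dels accept.
'd12': run [14, 9, 6, 4] end={s0,s20,s24,s29} rej; 3/3 deletions ∈↓L.
2 obstructions.


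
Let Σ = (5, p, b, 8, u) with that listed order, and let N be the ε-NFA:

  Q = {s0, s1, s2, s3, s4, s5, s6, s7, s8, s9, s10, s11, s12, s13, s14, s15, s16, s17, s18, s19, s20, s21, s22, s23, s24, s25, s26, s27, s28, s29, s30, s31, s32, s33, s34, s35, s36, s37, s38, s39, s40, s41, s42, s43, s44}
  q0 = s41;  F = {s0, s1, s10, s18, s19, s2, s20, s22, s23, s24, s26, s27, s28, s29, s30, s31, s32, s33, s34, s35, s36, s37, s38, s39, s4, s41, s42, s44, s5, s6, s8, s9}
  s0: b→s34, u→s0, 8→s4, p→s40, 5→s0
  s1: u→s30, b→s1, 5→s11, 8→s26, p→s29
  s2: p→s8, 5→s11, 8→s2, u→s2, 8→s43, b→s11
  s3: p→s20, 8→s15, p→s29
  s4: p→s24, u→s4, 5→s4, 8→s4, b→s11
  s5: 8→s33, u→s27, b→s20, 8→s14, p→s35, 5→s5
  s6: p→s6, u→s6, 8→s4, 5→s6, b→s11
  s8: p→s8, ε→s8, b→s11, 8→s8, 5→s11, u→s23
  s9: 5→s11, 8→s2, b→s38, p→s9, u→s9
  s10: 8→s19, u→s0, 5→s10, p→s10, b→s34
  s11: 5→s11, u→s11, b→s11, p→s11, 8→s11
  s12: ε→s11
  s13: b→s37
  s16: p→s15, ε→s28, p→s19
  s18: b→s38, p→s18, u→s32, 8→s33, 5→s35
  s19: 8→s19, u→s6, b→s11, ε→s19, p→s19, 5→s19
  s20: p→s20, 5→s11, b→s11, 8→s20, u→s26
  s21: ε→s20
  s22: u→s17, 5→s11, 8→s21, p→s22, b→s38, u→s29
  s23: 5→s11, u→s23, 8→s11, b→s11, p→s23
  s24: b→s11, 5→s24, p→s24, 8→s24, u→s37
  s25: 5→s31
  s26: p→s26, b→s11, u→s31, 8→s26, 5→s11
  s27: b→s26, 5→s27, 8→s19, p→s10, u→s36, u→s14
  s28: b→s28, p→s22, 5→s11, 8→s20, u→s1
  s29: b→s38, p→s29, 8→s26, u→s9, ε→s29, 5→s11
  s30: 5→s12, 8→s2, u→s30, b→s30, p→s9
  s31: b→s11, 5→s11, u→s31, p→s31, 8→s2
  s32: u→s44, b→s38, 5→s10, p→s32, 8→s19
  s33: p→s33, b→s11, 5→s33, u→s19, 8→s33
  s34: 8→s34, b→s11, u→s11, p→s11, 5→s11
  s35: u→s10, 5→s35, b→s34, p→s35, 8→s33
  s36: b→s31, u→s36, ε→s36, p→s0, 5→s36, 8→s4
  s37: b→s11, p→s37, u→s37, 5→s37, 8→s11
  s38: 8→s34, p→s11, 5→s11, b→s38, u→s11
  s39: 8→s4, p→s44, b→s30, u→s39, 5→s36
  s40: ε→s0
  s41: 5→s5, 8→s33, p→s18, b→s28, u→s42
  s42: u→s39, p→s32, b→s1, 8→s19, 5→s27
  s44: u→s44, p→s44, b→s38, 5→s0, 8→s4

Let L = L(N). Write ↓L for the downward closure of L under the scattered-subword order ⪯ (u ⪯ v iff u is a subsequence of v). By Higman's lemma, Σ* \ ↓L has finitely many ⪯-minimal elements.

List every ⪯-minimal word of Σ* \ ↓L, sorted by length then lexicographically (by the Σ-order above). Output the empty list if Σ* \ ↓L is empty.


min(Σ*\↓L) = [b5, 8b, 5bb, pbp, pbu, uu8pu8].

|Q|=45, |F|=32, |δ|=184 (8 ε).
min D↑ (33 st, q0=0, F={11}): 0:5→1,p→2,b→3,8→4,u→5 1:5→1,p→6,b→7,8→4,u→8 2:5→6,p→2,b→9,8→4,u→10 3:5→11,p→12,b→3,8→7,u→13 4:5→4,p→4,b→11,8→4,u→14 5:5→8,p→10,b→13,8→14,u→15 6:5→6,p→6,b→16,8→4,u→17 7:5→11,p→7,b→11,8→7,u→18 8:5→8,p→17,b→18,8→14,u→19 9:5→11,p→11,b→9,8→16,u→11 10:5→17,p→10,b→9,8→14,u→20 11:5→11,p→11,b→11,8→11,u→11 12:5→11,p→12,b→9,8→7,u→21 13:5→11,p→21,b→13,8→18,u→22 14:5→14,p→14,b→11,8→14,u→23 15:5→19,p→20,b→22,8→24,u→15 16:5→11,p→11,b→11,8→16,u→11 17:5→17,p→17,b→16,8→14,u→25 18:5→11,p→18,b→11,8→18,u→26 19:5→19,p→25,b→26,8→24,u→19 20:5→25,p→20,b→9,8→24,u→20 21:5→11,p→21,b→9,8→18,u→27 22:5→11,p→27,b→22,8→28,u→22 23:5→23,p→23,b→11,8→24,u→23 24:5→24,p→29,b→11,8→24,u→24 25:5→25,p→25,b→16,8→24,u→25 26:5→11,p→26,b→11,8→28,u→26 27:5→11,p→27,b→9,8→28,u→27 28:5→11,p→30,b→11,8→28,u→28 29:5→29,p→29,b→11,8→29,u→31 30:5→11,p→30,b→11,8→30,u→32 31:5→31,p→31,b→11,8→11,u→31 32:5→11,p→32,b→11,8→11,u→32.
'b5': |S_i|=[39, 19, 2] end={s11,s12} — reject; 2/2 deletions ∈↓L.
'8b': |S_i|=[39, 17, 1] end={s11} — reject; 2/2 single-dels accept.
'5bb': |S_i|=[39, 24, 9, 1] end={s11} rej; 3/3 single-dels accept.
'pbp': N↓-sim [39, 28, 3, 1] end={s11} ∉↓L; 3/3 single-dels accept.
'pbu': |S_i|=[39, 28, 3, 1] end={s11} — reject; 3/3 single-dels accept.
'uu8pu8': N↓-sim [39, 30, 21, 9, 5, 3, 1] end={s11} ∉↓L; 6/6 deletions ∈↓L.
6 words, ⪯-incomp.


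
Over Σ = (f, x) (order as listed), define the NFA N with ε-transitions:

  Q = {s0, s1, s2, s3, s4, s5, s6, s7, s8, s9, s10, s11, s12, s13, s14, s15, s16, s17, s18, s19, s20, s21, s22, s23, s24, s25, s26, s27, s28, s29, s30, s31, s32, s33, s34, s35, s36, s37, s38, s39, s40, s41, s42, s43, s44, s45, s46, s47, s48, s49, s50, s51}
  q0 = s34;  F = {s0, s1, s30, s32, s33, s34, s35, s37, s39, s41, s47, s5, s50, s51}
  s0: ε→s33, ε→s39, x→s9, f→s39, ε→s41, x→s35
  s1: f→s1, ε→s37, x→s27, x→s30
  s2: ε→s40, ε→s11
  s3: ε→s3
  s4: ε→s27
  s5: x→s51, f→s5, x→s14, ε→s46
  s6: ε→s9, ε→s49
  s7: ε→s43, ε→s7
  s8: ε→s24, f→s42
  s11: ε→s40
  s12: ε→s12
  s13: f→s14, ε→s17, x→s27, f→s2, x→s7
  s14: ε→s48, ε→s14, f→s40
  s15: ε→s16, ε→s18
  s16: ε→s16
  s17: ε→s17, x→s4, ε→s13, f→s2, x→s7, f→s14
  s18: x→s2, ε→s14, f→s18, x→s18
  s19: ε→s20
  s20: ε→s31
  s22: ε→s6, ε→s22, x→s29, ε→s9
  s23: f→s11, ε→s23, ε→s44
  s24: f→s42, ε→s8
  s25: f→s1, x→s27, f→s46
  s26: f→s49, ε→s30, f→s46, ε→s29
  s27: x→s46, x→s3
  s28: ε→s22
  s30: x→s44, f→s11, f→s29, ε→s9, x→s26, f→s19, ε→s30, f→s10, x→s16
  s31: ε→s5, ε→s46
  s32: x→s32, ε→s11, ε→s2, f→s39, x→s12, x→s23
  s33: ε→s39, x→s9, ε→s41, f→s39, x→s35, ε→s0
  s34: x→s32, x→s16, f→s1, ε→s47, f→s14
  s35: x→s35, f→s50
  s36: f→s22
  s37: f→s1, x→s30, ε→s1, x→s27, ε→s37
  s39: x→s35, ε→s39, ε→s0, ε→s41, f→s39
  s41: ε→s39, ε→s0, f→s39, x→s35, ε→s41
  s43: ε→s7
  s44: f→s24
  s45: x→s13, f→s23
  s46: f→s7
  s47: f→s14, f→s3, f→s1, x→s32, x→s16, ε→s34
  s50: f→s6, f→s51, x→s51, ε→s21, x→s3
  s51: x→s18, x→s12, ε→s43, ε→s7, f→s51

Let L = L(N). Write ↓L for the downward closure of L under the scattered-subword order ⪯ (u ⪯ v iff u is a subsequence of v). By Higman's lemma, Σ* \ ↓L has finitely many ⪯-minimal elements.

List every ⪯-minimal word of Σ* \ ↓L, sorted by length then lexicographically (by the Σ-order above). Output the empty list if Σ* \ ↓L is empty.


|Q|=52, |F|=14, |δ|=135 (59 ε).
min D↑ (10 st, q0=0, F={9}): 0:f→1,x→2 1:f→1,x→3 2:f→4,x→2 3:f→5,x→3 4:f→4,x→6 5:f→5,x→7 6:f→8,x→6 7:f→7,x→9 8:f→7,x→7 9:f→9,x→9.
'fxfxx': |S_i|=[42, 38, 32, 26, 11, 7] end={s11,s12,s14,s18,s2,s40,s48} — reject; 5/5 single-dels accept.
'xfxffx': N↓-sim [42, 38, 31, 17, 16, 13, 7] end={s11,s12,s14,s18,s2,s40,s48} rej; 6/6 del acc.
2 minimals (antichain).

Antichain: [fxfxx, xfxffx].


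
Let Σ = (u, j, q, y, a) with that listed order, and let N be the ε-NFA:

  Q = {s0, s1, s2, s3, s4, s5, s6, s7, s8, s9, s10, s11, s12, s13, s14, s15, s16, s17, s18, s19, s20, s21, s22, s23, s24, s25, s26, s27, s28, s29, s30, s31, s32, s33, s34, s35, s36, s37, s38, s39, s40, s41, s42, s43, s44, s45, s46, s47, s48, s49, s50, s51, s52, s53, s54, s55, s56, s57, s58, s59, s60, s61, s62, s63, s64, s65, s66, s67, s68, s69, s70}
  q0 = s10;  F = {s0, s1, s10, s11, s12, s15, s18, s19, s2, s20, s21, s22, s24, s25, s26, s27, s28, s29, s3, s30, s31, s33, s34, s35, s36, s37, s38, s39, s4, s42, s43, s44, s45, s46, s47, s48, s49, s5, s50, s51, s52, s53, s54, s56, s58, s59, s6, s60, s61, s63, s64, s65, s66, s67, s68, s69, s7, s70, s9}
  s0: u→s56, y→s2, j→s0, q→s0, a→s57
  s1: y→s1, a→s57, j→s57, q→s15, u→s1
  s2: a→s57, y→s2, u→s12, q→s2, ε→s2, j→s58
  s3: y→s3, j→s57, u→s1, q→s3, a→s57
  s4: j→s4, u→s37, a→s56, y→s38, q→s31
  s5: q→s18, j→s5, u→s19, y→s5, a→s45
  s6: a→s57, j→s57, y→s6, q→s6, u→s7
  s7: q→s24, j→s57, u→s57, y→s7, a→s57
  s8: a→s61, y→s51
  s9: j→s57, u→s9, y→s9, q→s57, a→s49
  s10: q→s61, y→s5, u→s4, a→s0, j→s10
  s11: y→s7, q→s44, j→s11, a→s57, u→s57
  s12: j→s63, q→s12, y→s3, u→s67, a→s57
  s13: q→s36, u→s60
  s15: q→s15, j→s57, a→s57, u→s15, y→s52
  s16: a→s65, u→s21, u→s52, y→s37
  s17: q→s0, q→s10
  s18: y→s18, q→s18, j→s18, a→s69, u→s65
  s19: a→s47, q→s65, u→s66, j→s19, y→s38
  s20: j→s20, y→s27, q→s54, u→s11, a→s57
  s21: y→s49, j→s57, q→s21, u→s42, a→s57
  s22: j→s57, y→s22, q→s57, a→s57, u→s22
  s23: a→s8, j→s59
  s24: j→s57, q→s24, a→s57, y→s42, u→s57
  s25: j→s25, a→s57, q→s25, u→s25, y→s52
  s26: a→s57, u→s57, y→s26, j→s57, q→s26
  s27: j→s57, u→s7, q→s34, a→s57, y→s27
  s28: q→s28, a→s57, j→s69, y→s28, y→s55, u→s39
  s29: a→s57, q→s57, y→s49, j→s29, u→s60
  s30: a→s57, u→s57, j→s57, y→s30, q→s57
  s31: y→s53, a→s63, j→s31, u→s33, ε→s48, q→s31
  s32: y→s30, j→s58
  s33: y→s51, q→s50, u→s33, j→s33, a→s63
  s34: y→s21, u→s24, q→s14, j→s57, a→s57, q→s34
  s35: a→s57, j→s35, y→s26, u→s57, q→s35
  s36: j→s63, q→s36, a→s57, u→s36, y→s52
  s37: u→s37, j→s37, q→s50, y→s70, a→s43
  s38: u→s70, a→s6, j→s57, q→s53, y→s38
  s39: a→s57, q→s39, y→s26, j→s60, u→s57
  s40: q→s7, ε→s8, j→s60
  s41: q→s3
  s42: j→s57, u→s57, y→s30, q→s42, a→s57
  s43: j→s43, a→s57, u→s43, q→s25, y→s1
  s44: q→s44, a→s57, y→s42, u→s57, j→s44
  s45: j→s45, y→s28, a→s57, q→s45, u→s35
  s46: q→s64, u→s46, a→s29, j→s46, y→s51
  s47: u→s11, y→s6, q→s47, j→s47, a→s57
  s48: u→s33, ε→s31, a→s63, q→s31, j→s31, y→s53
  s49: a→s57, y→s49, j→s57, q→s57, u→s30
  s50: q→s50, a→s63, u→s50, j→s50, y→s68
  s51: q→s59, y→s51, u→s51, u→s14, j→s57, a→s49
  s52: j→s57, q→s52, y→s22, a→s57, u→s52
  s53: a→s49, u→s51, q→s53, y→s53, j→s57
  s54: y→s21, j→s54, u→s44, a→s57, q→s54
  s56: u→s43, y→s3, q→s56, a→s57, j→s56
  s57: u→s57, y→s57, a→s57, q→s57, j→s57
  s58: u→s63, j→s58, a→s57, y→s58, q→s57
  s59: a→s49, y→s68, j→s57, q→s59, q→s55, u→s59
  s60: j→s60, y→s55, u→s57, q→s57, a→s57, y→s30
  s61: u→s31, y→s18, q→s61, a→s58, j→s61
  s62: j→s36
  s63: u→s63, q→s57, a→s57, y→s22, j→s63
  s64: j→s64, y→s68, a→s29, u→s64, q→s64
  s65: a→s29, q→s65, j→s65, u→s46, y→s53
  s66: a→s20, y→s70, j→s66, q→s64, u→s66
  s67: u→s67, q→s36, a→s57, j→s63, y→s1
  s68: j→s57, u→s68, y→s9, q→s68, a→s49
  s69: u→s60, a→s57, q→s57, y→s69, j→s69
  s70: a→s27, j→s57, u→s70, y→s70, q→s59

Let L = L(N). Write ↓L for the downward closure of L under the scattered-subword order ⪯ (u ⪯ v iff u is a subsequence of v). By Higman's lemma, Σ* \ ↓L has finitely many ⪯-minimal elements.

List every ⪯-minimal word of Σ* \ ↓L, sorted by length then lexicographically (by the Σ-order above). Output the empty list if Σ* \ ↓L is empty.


|Q|=71, |F|=59, |δ|=327 (4 ε).
min D↑ (59 st, q0=0, F={14}): 0:u→1,j→0,q→2,y→3,a→4 1:u→5,j→1,q→6,y→7,a→8 2:u→6,j→2,q→2,y→9,a→10 3:u→11,j→3,q→9,y→3,a→12 4:u→8,j→4,q→4,y→13,a→14 5:u→5,j→5,q→15,y→16,a→17 6:u→18,j→6,q→6,y→19,a→20 7:u→16,j→14,q→19,y→7,a→21 8:u→17,j→8,q→8,y→22,a→14 9:u→23,j→9,q→9,y→9,a→24 10:u→20,j→10,q→14,y→10,a→14 11:u→25,j→11,q→23,y→7,a→26 12:u→27,j→12,q→12,y→28,a→14 13:u→29,j→10,q→13,y→13,a→14 14:u→14,j→14,q→14,y→14,a→14 15:u→15,j→15,q→15,y→30,a→20 16:u→16,j→14,q→31,y→16,a→32 17:u→17,j→17,q→33,y→34,a→14 18:u→18,j→18,q→15,y→35,a→20 19:u→35,j→14,q→19,y→19,a→36 20:u→20,j→20,q→14,y→37,a→14 21:u→38,j→14,q→21,y→21,a→14 22:u→34,j→14,q→22,y→22,a→14 23:u→39,j→23,q→23,y→19,a→40 24:u→41,j→24,q→14,y→24,a→14 25:u→25,j→25,q→42,y→16,a→43 26:u→44,j→26,q→26,y→21,a→14 27:u→14,j→27,q→27,y→45,a→14 28:u→46,j→24,q→28,y→28,a→14 29:u→47,j→20,q→29,y→22,a→14 30:u→30,j→14,q→30,y→48,a→36 31:u→31,j→14,q→31,y→30,a→36 32:u→38,j→14,q→49,y→32,a→14 33:u→33,j→33,q→33,y→50,a→14 34:u→34,j→14,q→51,y→34,a→14 35:u→35,j→14,q→31,y→35,a→36 36:u→52,j→14,q→14,y→36,a→14 37:u→37,j→14,q→14,y→37,a→14 38:u→14,j→14,q→53,y→38,a→14 39:u→39,j→39,q→42,y→35,a→40 40:u→41,j→40,q→14,y→36,a→14 41:u→14,j→41,q→14,y→52,a→14 42:u→42,j→42,q→42,y→30,a→40 43:u→44,j→43,q→54,y→32,a→14 44:u→14,j→44,q→55,y→38,a→14 45:u→14,j→14,q→45,y→45,a→14 46:u→14,j→41,q→46,y→45,a→14 47:u→47,j→20,q→56,y→34,a→14 48:u→48,j→14,q→14,y→48,a→36 49:u→53,j→14,q→49,y→57,a→14 50:u→50,j→14,q→50,y→37,a→14 51:u→51,j→14,q→51,y→50,a→14 52:u→14,j→14,q→14,y→52,a→14 53:u→14,j→14,q→53,y→58,a→14 54:u→55,j→54,q→54,y→57,a→14 55:u→14,j→55,q→55,y→58,a→14 56:u→56,j→20,q→56,y→50,a→14 57:u→58,j→14,q→57,y→36,a→14 58:u→14,j→14,q→58,y→52,a→14.
'aa': run [62, 40, 1] end={s57} rej; 2/2 del acc.
'uyj': |S_i|=[62, 52, 25, 1] end={s57} rej; 3/3 single-dels accept.
'qaq': |S_i|=[62, 52, 10, 1] end={s57} ∉↓L; 3/3 del acc.
'yauu': N↓-sim [62, 50, 25, 12, 1] end={s57} — reject; 4/4 single-dels accept.
'ayjq': |S_i|=[62, 40, 28, 8, 1] end={s57} — reject; 4/4 del acc.
'uuqyyq': N↓-sim [62, 52, 37, 24, 10, 5, 1] end={s57} ∉↓L; 6/6 single-dels accept.
6 words, ⪯-incomp.

A = [aa, uyj, qaq, yauu, ayjq, uuqyyq].


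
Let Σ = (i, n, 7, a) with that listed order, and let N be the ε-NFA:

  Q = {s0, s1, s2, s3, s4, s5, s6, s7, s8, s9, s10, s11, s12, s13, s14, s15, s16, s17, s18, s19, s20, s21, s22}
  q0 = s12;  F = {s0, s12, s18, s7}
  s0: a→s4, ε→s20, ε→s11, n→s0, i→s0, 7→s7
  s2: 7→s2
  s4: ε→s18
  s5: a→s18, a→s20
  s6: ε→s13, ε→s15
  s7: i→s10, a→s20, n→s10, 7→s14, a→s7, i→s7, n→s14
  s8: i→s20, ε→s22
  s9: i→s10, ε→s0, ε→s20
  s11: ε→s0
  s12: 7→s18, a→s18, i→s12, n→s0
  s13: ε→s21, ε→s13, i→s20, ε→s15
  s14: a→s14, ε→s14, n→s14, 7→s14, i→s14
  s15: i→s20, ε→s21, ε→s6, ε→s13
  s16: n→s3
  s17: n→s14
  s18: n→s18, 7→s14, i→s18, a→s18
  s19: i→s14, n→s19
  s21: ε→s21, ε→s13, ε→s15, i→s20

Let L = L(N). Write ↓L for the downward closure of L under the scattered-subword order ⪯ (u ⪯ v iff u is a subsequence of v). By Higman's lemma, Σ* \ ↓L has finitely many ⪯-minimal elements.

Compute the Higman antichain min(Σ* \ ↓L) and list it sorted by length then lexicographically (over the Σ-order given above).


|Q|=23, |F|=4, |δ|=54 (19 ε).
min D↑ (5 st, q0=0, F={4}): 0:i→0,n→1,7→2,a→2 1:i→1,n→1,7→3,a→2 2:i→2,n→2,7→4,a→2 3:i→3,n→4,7→4,a→3 4:i→4,n→4,7→4,a→4 (ε-aug+det+¬).
'77': N↓-sim [9, 5, 1] end={s14} rej; 2/2 single-dels accept.
'a7': N↓-sim [9, 6, 1] end={s14} — reject; 2/2 deletions ∈↓L.
'n7n': |S_i|=[9, 8, 4, 2] end={s10,s14} — reject; 3/3 deletions ∈↓L.
3 minimals (antichain).

Antichain: [77, a7, n7n].


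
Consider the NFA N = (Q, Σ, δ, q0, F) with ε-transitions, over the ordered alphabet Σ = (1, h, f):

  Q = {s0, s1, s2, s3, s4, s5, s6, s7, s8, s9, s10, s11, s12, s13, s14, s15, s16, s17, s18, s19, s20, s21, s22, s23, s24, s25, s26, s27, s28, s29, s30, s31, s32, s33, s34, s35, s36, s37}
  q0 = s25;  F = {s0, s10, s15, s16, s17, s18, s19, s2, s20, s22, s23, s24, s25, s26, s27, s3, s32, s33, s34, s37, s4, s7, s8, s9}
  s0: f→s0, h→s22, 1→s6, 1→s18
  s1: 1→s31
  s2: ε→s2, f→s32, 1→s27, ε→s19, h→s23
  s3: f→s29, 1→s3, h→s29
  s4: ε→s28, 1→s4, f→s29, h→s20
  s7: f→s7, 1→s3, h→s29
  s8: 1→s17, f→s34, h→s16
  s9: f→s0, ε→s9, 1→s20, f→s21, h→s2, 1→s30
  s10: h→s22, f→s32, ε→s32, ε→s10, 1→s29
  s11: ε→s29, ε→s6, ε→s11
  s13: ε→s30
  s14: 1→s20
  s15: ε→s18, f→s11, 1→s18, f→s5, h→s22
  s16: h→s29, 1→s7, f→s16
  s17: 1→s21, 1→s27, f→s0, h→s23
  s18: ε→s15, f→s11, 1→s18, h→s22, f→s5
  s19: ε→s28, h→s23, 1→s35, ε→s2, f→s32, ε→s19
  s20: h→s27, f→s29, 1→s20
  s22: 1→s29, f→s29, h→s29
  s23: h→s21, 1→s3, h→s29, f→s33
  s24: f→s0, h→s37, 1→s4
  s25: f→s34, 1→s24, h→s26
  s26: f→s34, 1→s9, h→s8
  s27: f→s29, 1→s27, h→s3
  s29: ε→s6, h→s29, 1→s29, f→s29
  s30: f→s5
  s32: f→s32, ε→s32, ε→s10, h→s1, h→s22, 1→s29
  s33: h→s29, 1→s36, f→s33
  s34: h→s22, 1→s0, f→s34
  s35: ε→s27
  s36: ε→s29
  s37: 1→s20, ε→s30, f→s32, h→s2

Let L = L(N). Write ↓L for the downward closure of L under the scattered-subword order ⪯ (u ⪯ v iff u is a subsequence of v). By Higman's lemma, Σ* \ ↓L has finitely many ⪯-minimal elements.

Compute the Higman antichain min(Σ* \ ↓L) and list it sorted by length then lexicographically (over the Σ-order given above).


|Q|=38, |F|=24, |δ|=107 (21 ε).
min D↑ (22 st, q0=0, F={11}): 0:1→1,h→2,f→3 1:1→4,h→5,f→6 2:1→7,h→8,f→3 3:1→6,h→9,f→3 4:1→4,h→10,f→11 5:1→10,h→12,f→13 6:1→14,h→9,f→6 7:1→10,h→12,f→6 8:1→15,h→16,f→3 9:1→11,h→11,f→11 10:1→10,h→17,f→11 11:1→11,h→11,f→11 12:1→17,h→18,f→13 13:1→11,h→9,f→13 14:1→14,h→9,f→11 15:1→17,h→18,f→6 16:1→19,h→11,f→16 17:1→17,h→20,f→11 18:1→20,h→11,f→21 19:1→20,h→11,f→19 20:1→20,h→11,f→11 21:1→11,h→11,f→21 (ε-aug+det+¬).
'11f': run [35, 30, 17, 4] end={s11,s29,s5,s6} ∉↓L; 3/3 del acc.
'fh1': |S_i|=[35, 19, 5, 3] end={s29,s31,s6} ∉↓L; 3/3 del acc.
'fhh': N↓-sim [35, 19, 5, 2] end={s29,s6} rej; 3/3 single-dels accept.
'fhf': |S_i|=[35, 19, 5, 2] end={s29,s6} ∉↓L; 3/3 single-dels accept.
'1hf1': run [35, 30, 21, 10, 4] end={s29,s31,s36,s6} ∉↓L; 4/4 deletions ∈↓L.
'hhhh': run [35, 32, 27, 12, 3] end={s21,s29,s6} rej; 4/4 deletions ∈↓L.
6 obstructions.

Antichain: [11f, fh1, fhh, fhf, 1hf1, hhhh].


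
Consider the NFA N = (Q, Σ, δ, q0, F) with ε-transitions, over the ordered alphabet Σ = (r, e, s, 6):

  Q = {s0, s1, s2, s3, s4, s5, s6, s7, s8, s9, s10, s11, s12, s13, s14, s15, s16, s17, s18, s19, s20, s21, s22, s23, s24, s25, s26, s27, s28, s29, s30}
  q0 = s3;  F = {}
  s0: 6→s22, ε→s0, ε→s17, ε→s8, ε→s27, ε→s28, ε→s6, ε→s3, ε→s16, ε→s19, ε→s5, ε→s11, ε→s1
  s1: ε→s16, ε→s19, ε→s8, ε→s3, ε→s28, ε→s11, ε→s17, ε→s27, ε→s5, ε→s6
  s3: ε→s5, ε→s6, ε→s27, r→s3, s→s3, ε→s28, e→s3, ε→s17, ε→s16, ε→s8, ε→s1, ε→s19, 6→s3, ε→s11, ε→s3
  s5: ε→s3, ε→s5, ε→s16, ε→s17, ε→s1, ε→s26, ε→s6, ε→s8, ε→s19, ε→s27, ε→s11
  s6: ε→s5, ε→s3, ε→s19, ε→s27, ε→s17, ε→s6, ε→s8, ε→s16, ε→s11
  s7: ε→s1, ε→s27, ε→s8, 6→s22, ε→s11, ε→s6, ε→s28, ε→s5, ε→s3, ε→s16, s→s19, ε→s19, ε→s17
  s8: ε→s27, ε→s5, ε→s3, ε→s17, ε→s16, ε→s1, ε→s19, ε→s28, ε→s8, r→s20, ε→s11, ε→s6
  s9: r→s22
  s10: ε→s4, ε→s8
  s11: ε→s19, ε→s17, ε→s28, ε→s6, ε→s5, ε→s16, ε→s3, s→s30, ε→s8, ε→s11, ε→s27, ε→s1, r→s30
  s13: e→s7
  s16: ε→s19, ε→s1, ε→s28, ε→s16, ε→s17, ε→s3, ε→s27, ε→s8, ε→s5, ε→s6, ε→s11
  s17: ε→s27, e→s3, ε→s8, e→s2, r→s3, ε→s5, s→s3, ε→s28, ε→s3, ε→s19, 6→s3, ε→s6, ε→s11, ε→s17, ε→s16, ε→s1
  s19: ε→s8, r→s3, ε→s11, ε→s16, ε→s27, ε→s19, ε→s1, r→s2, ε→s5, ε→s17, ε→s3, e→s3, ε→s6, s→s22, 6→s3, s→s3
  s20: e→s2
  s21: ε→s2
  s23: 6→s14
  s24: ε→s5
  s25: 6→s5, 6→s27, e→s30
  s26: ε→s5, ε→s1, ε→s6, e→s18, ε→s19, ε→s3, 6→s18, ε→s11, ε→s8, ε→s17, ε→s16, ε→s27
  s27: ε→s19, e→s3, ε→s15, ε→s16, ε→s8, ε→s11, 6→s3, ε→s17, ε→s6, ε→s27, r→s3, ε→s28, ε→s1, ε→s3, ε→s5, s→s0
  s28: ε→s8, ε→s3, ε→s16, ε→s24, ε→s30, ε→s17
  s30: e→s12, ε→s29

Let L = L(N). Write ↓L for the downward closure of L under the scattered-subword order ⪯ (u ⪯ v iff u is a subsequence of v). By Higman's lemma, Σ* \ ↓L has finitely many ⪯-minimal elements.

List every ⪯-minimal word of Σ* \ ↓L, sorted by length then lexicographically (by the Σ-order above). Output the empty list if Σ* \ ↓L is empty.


Antichain: [ε].

|Q|=31, |F|=0, |δ|=186 (151 ε).
min D↑ (1 st, q0=0, F={0}): 0:r→0,e→0,s→0,6→0 (ε-aug+det+¬).
ε ∈ L(D↑) — L = ∅.


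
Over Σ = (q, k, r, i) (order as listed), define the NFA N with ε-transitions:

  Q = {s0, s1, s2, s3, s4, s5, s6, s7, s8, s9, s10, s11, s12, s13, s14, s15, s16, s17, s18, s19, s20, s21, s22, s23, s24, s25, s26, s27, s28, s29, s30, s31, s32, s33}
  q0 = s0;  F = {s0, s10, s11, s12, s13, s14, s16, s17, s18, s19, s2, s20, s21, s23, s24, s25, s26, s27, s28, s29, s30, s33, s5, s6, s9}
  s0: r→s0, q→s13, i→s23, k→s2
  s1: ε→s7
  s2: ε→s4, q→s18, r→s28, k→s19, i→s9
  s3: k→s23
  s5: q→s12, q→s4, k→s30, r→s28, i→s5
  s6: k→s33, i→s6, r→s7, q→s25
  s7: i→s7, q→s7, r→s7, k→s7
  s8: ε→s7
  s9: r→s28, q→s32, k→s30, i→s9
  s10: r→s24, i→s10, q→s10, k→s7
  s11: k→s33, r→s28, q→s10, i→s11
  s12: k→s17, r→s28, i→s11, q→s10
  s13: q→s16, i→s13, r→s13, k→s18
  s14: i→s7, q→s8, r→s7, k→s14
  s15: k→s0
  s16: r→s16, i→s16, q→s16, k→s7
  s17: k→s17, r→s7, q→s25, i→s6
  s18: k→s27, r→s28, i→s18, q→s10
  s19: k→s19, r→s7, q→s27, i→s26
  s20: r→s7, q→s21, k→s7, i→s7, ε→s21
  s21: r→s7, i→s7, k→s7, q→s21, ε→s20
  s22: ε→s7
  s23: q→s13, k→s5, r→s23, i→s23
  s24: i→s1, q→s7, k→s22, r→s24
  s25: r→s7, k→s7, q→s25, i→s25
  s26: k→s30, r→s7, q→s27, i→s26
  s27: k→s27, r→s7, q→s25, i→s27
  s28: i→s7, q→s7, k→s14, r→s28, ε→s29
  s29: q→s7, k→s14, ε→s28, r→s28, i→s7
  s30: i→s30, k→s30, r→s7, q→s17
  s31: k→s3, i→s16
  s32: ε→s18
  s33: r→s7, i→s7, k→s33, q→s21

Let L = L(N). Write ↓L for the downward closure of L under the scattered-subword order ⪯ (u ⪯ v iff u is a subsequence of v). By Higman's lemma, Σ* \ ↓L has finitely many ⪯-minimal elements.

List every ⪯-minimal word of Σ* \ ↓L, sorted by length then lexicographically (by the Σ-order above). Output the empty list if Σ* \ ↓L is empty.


min(Σ*\↓L) = [qqk, kkr, krq, kri, ikqiki].

|Q|=34, |F|=25, |δ|=118 (9 ε).
min D↑ (24 st, q0=0, F={10}): 0:q→1,k→2,r→0,i→3 1:q→4,k→5,r→1,i→1 2:q→5,k→6,r→7,i→8 3:q→1,k→9,r→3,i→3 4:q→4,k→10,r→4,i→4 5:q→11,k→12,r→7,i→5 6:q→12,k→6,r→10,i→13 7:q→10,k→14,r→7,i→10 8:q→5,k→15,r→7,i→8 9:q→16,k→15,r→7,i→9 10:q→10,k→10,r→10,i→10 11:q→11,k→10,r→17,i→11 12:q→18,k→12,r→10,i→12 13:q→12,k→15,r→10,i→13 14:q→10,k→14,r→10,i→10 15:q→19,k→15,r→10,i→15 16:q→11,k→19,r→7,i→20 17:q→10,k→10,r→17,i→10 18:q→18,k→10,r→10,i→18 19:q→18,k→19,r→10,i→21 20:q→11,k→22,r→7,i→20 21:q→18,k→22,r→10,i→21 22:q→23,k→22,r→10,i→10 23:q→23,k→10,r→10,i→10.
'qqk': run [31, 23, 10, 2] end={s22,s7} — reject; 3/3 single-dels accept.
'kkr': N↓-sim [31, 27, 14, 1] end={s7} — reject; 3/3 single-dels accept.
'krq': |S_i|=[31, 27, 8, 2] end={s7,s8} — reject; 3/3 deletions ∈↓L.
'kri': N↓-sim [31, 27, 8, 2] end={s1,s7} — reject; 3/3 single-dels accept.
'ikqiki': N↓-sim [31, 28, 22, 18, 15, 7, 1] end={s7} — reject; 6/6 single-dels accept.
5 words, ⪯-incomp.


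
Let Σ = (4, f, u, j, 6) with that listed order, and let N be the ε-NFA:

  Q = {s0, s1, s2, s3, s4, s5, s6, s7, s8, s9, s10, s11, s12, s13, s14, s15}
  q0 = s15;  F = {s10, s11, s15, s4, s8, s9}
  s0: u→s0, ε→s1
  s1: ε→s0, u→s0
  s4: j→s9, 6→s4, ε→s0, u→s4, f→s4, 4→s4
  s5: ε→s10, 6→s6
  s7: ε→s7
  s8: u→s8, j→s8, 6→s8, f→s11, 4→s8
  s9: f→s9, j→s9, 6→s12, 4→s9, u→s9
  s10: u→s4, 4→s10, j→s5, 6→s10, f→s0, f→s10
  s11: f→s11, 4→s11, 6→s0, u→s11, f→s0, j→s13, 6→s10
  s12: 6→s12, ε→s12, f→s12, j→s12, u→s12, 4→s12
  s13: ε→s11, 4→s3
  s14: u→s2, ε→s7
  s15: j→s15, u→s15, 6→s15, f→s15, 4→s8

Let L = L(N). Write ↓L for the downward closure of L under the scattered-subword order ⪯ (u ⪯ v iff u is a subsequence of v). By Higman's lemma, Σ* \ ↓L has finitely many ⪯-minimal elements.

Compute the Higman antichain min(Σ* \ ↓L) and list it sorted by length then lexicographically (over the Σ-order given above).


A = [4f6uj6].

|Q|=16, |F|=6, |δ|=51 (8 ε).
min D↑ (7 st, q0=0, F={6}): 0:4→1,f→0,u→0,j→0,6→0 1:4→1,f→2,u→1,j→1,6→1 2:4→2,f→2,u→2,j→2,6→3 3:4→3,f→3,u→4,j→3,6→3 4:4→4,f→4,u→4,j→5,6→4 5:4→5,f→5,u→5,j→5,6→6 6:4→6,f→6,u→6,j→6,6→6 (ε-aug+det+¬).
'4f6uj6': run [13, 12, 11, 8, 5, 2, 1] end={s12} — reject; 6/6 del acc.
1 words, ⪯-incomp.


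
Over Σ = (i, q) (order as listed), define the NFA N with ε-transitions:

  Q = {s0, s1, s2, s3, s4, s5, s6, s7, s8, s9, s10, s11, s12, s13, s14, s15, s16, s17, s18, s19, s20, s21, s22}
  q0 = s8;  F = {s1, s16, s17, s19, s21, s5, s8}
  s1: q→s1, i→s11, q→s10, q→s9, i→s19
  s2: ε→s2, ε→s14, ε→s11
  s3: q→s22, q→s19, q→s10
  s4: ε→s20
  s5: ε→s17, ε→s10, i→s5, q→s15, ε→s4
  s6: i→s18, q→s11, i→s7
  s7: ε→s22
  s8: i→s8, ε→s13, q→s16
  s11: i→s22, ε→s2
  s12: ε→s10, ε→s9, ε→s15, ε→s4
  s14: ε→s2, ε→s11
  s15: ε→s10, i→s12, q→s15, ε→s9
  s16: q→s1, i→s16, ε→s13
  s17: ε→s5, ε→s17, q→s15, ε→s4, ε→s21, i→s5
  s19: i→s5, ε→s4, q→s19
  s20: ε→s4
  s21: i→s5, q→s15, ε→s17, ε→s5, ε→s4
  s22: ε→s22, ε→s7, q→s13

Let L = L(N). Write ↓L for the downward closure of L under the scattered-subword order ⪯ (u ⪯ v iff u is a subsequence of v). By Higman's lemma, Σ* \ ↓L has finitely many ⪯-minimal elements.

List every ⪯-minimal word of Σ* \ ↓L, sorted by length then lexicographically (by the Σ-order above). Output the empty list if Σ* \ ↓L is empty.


Antichain: [qqiiq].

|Q|=23, |F|=7, |δ|=57 (30 ε).
min D↑ (6 st, q0=0, F={5}): 0:i→0,q→1 1:i→1,q→2 2:i→3,q→2 3:i→4,q→3 4:i→4,q→5 5:i→5,q→5 (ε-aug+det+¬).
'qqiiq': run [19, 18, 17, 16, 12, 7] end={s10,s12,s13,s15,s20,s4,s9} rej; 5/5 del acc.
1 words, ⪯-incomp.


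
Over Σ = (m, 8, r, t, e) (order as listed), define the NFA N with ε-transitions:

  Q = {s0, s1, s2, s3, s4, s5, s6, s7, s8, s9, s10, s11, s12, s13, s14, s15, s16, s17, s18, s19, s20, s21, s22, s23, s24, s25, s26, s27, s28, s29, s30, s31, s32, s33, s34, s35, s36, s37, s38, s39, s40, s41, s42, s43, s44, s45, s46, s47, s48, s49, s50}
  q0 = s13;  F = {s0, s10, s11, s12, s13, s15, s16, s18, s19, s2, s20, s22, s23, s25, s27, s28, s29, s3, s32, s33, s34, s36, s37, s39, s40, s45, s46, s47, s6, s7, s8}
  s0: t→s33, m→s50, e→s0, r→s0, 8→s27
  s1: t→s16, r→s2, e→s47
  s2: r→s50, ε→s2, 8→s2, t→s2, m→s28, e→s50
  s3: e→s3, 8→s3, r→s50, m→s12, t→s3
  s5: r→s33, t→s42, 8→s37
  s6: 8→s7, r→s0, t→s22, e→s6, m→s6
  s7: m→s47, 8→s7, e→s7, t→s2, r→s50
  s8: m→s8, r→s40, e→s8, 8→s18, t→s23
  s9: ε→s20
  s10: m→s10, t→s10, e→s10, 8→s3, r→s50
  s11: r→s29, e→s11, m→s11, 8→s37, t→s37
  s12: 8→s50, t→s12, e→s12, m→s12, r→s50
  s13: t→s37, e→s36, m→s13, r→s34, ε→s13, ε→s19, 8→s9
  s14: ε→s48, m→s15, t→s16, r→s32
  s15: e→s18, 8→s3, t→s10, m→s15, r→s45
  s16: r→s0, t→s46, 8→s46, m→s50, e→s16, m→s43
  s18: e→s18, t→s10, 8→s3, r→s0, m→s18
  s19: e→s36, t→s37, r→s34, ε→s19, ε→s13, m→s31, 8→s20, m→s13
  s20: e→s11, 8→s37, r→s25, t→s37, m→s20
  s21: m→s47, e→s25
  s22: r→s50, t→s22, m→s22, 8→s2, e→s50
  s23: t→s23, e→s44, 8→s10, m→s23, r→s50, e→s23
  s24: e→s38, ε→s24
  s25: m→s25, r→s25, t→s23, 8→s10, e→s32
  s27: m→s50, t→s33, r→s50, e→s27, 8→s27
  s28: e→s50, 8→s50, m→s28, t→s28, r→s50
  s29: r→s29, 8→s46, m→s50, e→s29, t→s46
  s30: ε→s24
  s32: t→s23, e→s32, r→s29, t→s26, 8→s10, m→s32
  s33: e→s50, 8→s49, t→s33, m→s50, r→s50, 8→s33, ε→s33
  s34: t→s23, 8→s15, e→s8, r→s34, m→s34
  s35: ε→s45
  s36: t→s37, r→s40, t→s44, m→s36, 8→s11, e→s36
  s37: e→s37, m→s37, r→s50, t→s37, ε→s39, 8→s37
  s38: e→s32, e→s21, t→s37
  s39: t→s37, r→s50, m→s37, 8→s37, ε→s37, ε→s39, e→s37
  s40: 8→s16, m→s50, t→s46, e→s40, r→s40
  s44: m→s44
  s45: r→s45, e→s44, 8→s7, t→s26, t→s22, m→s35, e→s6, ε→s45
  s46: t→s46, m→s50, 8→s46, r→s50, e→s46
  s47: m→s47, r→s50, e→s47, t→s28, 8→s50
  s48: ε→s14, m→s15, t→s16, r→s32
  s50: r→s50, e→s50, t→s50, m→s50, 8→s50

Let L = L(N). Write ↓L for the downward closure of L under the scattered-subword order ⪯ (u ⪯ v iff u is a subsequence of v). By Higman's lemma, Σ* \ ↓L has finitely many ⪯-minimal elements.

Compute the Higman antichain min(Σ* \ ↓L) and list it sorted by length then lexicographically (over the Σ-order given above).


Antichain: [tr, 88r, erm, r88m8, r8rte].

|Q|=51, |F|=31, |δ|=203 (16 ε).
min D↑ (30 st, q0=0, F={10}): 0:m→0,8→1,r→2,t→3,e→4 1:m→1,8→3,r→5,t→3,e→6 2:m→2,8→7,r→2,t→8,e→9 3:m→3,8→3,r→10,t→3,e→3 4:m→4,8→6,r→11,t→3,e→4 5:m→5,8→12,r→5,t→8,e→13 6:m→6,8→3,r→14,t→3,e→6 7:m→7,8→15,r→16,t→12,e→17 8:m→8,8→12,r→10,t→8,e→8 9:m→9,8→17,r→11,t→8,e→9 10:m→10,8→10,r→10,t→10,e→10 11:m→10,8→18,r→11,t→19,e→11 12:m→12,8→15,r→10,t→12,e→12 13:m→13,8→12,r→14,t→8,e→13 14:m→10,8→19,r→14,t→19,e→14 15:m→20,8→15,r→10,t→15,e→15 16:m→16,8→21,r→16,t→22,e→23 17:m→17,8→15,r→24,t→12,e→17 18:m→10,8→19,r→24,t→19,e→18 19:m→10,8→19,r→10,t→19,e→19 20:m→20,8→10,r→10,t→20,e→20 21:m→25,8→21,r→10,t→26,e→21 22:m→22,8→26,r→10,t→22,e→10 23:m→23,8→21,r→24,t→22,e→23 24:m→10,8→27,r→24,t→28,e→24 25:m→25,8→10,r→10,t→29,e→25 26:m→29,8→26,r→10,t→26,e→10 27:m→10,8→27,r→10,t→28,e→27 28:m→10,8→28,r→10,t→28,e→10 29:m→29,8→10,r→10,t→29,e→10 [Hopcroft].
'tr': N↓-sim [39, 15, 1] end={s50} — reject; 2/2 single-dels accept.
'88r': N↓-sim [39, 32, 14, 1] end={s50} — reject; 3/3 deletions ∈↓L.
'erm': |S_i|=[39, 29, 10, 2] end={s43,s50} rej; 3/3 del acc.
'r88m8': run [39, 30, 23, 11, 4, 1] end={s50} — reject; 5/5 del acc.
'r8rte': |S_i|=[39, 30, 23, 15, 7, 1] end={s50} — reject; 5/5 del acc.
5 words, ⪯-incomp.
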